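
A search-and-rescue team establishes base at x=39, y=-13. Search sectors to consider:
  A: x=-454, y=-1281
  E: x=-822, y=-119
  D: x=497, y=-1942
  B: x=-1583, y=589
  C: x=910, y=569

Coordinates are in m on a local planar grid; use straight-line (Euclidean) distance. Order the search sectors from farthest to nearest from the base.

D, B, A, C, E

Distance from the base at x=39, y=-13 to each:
D x=497, y=-1942: 1982.6 m
B x=-1583, y=589: 1730.1 m
A x=-454, y=-1281: 1360.5 m
C x=910, y=569: 1047.6 m
E x=-822, y=-119: 867.5 m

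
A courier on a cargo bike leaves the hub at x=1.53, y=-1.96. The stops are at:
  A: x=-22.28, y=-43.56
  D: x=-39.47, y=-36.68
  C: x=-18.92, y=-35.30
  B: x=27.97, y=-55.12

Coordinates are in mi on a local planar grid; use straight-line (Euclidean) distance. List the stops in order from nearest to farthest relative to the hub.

C, A, D, B

Computing each straight-line distance from x=1.53, y=-1.96:
C x=-18.92, y=-35.30: 39.1 mi
A x=-22.28, y=-43.56: 47.9 mi
D x=-39.47, y=-36.68: 53.7 mi
B x=27.97, y=-55.12: 59.4 mi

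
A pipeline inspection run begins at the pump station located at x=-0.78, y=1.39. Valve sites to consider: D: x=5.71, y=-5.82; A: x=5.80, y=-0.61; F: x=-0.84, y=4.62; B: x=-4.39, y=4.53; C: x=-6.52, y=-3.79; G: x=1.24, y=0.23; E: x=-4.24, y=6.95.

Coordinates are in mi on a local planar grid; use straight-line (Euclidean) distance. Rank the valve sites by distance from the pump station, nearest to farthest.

G, F, B, E, A, C, D

Computing each straight-line distance from x=-0.78, y=1.39:
G x=1.24, y=0.23: 2.3 mi
F x=-0.84, y=4.62: 3.2 mi
B x=-4.39, y=4.53: 4.8 mi
E x=-4.24, y=6.95: 6.5 mi
A x=5.80, y=-0.61: 6.9 mi
C x=-6.52, y=-3.79: 7.7 mi
D x=5.71, y=-5.82: 9.7 mi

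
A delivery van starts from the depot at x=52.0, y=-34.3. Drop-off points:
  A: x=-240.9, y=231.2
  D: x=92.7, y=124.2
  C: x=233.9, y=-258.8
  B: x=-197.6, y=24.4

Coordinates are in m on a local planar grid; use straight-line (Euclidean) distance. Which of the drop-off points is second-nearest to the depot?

B

Distance to each, sorted:
D: 163.6 m
B: 256.4 m
C: 288.9 m
A: 395.3 m
The second-nearest is B at 256.4 m.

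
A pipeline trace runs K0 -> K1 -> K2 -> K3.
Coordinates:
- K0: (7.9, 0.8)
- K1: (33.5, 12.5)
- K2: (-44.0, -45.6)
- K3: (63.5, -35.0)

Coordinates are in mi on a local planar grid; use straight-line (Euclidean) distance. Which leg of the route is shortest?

Leg distances:
K0→K1: 28.1 mi
K1→K2: 96.9 mi
K2→K3: 108.0 mi
The shortest leg is K0–K1 at 28.1 mi.

K0–K1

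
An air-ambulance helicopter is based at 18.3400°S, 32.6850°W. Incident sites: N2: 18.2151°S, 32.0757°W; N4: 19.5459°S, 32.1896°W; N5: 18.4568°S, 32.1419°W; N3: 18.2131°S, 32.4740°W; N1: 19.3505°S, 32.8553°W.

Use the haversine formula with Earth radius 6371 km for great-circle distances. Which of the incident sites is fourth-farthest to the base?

N5

Distance to each, sorted:
N4: 143.9 km
N1: 113.8 km
N2: 65.8 km
N5: 58.8 km
N3: 26.4 km
The fourth-farthest is N5 at 58.8 km.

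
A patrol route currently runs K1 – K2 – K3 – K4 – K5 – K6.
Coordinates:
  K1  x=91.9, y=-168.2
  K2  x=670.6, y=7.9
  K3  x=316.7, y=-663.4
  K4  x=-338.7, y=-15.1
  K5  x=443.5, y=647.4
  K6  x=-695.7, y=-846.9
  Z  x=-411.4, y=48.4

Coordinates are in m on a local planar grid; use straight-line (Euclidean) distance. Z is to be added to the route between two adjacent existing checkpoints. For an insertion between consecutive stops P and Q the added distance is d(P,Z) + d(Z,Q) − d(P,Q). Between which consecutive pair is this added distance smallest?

Added distance for inserting Z between each consecutive pair:
K1–K2: 1025.8 m
K2–K3: 1342.1 m
K3–K4: 192.9 m
K4–K5: 115.3 m
K5–K6: 104.2 m
Smallest added distance is 104.2 m, inserting between K5 and K6.

between K5 and K6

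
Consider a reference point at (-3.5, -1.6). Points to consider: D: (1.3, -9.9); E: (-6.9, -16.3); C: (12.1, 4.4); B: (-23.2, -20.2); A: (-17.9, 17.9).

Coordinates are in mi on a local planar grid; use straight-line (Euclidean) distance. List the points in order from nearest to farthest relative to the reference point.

Distance from the reference point at (-3.5, -1.6) to each:
D (1.3, -9.9): 9.6 mi
E (-6.9, -16.3): 15.1 mi
C (12.1, 4.4): 16.7 mi
A (-17.9, 17.9): 24.2 mi
B (-23.2, -20.2): 27.1 mi

D, E, C, A, B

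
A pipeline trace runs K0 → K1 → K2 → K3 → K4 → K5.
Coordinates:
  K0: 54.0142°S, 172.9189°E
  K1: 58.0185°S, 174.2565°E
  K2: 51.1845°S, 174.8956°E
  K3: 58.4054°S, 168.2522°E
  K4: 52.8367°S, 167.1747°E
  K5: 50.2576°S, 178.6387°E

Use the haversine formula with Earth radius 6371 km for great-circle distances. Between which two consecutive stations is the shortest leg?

K0–K1

Leg distances:
K0→K1: 452.9 km
K1→K2: 761.0 km
K2→K3: 907.9 km
K3→K4: 622.9 km
K4→K5: 841.9 km
The shortest leg is K0–K1 at 452.9 km.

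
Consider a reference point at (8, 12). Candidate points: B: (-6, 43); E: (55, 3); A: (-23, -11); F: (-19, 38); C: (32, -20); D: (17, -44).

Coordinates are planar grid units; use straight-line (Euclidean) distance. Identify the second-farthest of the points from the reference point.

Distances from the reference point ((8, 12)):
D: 56.7
E: 47.9
C: 40.0
A: 38.6
F: 37.5
B: 34.0
The second-farthest is E at 47.9.

E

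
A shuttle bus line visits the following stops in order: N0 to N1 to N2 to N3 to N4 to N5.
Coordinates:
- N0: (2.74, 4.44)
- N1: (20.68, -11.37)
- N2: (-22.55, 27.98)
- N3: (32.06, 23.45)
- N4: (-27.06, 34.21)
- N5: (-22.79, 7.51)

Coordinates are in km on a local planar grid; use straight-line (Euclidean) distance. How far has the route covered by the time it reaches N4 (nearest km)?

Leg distances:
N0→N1: 23.9 km  (cumulative 23.9 km)
N1→N2: 58.5 km  (cumulative 82.4 km)
N2→N3: 54.8 km  (cumulative 137.2 km)
N3→N4: 60.1 km  (cumulative 197.3 km)
Cumulative distance at N4 ≈ 197 km.

197 km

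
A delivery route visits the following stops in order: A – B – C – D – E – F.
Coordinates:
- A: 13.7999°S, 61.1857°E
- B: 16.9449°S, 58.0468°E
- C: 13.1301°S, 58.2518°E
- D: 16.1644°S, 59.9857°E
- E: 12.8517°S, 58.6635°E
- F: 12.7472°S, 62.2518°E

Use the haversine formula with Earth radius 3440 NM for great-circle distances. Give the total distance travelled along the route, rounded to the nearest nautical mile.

1123 NM

Leg distances:
A→B: 262.0 NM  (cumulative 262.0 NM)
B→C: 229.3 NM  (cumulative 491.4 NM)
C→D: 208.2 NM  (cumulative 699.5 NM)
D→E: 213.2 NM  (cumulative 912.8 NM)
E→F: 210.2 NM  (cumulative 1122.9 NM)
Total route length ≈ 1123 NM.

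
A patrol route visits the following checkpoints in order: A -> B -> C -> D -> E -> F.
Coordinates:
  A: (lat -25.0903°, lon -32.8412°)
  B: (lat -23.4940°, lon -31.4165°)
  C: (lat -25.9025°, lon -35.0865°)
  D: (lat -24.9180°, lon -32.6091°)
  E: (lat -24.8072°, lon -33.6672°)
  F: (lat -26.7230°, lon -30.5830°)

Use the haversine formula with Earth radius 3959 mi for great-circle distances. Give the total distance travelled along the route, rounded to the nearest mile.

895 mi

Leg distances:
A→B: 142.2 mi  (cumulative 142.2 mi)
B→C: 284.2 mi  (cumulative 426.4 mi)
C→D: 168.9 mi  (cumulative 595.3 mi)
D→E: 66.8 mi  (cumulative 662.1 mi)
E→F: 233.1 mi  (cumulative 895.2 mi)
Total route length ≈ 895 mi.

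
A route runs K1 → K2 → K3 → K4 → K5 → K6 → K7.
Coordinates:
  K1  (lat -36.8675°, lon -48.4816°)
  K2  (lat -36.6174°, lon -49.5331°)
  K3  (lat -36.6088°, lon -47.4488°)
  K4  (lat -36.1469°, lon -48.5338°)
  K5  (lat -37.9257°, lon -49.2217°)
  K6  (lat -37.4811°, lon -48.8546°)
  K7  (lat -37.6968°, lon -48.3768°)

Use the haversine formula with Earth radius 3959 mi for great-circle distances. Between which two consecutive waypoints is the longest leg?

Leg distances:
K1→K2: 60.7 mi
K2→K3: 115.6 mi
K3→K4: 68.3 mi
K4→K5: 128.6 mi
K5→K6: 36.7 mi
K6→K7: 30.1 mi
The longest leg is K4–K5 at 128.6 mi.

K4–K5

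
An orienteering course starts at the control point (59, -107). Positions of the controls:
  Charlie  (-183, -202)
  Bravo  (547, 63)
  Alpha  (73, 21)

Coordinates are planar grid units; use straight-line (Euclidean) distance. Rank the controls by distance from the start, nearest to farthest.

Alpha, Charlie, Bravo

Distance from the start at (59, -107) to each:
Alpha (73, 21): 128.8
Charlie (-183, -202): 260.0
Bravo (547, 63): 516.8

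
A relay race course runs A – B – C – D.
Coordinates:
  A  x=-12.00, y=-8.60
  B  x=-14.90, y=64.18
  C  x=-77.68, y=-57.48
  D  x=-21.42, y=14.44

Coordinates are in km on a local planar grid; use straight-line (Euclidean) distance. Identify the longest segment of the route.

Leg distances:
A→B: 72.8 km
B→C: 136.9 km
C→D: 91.3 km
The longest leg is B–C at 136.9 km.

B–C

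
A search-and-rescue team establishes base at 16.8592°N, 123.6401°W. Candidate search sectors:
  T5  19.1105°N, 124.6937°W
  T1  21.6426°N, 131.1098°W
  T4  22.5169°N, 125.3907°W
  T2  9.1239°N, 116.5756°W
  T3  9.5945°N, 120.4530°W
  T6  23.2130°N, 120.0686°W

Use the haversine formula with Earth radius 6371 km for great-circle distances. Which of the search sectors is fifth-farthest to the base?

T4

Distances from the base (16.8592°N, 123.6401°W):
T2: 1150.9 km
T1: 947.2 km
T3: 878.3 km
T6: 798.8 km
T4: 655.2 km
T5: 274.0 km
The fifth-farthest is T4 at 655.2 km.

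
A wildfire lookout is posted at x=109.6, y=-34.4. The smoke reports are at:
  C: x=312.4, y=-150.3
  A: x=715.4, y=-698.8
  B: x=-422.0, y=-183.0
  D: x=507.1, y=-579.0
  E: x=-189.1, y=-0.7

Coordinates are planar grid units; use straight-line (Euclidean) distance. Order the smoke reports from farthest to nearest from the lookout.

A, D, B, E, C

Computing each straight-line distance from x=109.6, y=-34.4:
A x=715.4, y=-698.8: 899.1
D x=507.1, y=-579.0: 674.2
B x=-422.0, y=-183.0: 552.0
E x=-189.1, y=-0.7: 300.6
C x=312.4, y=-150.3: 233.6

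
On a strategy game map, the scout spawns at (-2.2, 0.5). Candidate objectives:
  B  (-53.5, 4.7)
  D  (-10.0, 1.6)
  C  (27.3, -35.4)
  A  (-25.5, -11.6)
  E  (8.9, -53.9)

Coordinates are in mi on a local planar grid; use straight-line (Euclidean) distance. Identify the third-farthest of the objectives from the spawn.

C

Distances from the spawn ((-2.2, 0.5)):
E: 55.5 mi
B: 51.5 mi
C: 46.5 mi
A: 26.3 mi
D: 7.9 mi
The third-farthest is C at 46.5 mi.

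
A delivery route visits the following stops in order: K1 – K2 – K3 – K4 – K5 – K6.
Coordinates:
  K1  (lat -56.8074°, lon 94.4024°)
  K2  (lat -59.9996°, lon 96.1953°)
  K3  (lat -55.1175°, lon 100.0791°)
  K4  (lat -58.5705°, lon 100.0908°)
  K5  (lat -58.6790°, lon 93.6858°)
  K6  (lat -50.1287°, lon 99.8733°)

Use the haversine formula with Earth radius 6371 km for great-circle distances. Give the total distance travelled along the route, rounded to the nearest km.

2745 km

Leg distances:
K1→K2: 370.0 km  (cumulative 370.0 km)
K2→K3: 590.0 km  (cumulative 960.0 km)
K3→K4: 384.0 km  (cumulative 1343.9 km)
K4→K5: 370.9 km  (cumulative 1714.8 km)
K5→K6: 1030.6 km  (cumulative 2745.4 km)
Total route length ≈ 2745 km.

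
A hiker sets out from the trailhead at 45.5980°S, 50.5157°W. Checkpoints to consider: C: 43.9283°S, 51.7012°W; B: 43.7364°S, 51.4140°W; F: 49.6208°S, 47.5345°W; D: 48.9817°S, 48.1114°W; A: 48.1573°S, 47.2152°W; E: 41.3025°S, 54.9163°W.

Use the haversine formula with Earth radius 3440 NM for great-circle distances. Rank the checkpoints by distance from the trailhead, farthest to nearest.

E, F, D, A, B, C

Distance from the trailhead at 45.5980°S, 50.5157°W to each:
E 41.3025°S, 54.9163°W: 321.3 NM
F 49.6208°S, 47.5345°W: 269.9 NM
D 48.9817°S, 48.1114°W: 225.5 NM
A 48.1573°S, 47.2152°W: 204.8 NM
B 43.7364°S, 51.4140°W: 118.2 NM
C 43.9283°S, 51.7012°W: 112.3 NM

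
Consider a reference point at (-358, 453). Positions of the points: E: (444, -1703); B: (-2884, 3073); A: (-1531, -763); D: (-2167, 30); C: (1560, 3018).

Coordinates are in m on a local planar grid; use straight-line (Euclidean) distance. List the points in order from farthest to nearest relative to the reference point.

B, C, E, D, A

Distance from the reference point at (-358, 453) to each:
B (-2884, 3073): 3639.4 m
C (1560, 3018): 3202.8 m
E (444, -1703): 2300.3 m
D (-2167, 30): 1857.8 m
A (-1531, -763): 1689.6 m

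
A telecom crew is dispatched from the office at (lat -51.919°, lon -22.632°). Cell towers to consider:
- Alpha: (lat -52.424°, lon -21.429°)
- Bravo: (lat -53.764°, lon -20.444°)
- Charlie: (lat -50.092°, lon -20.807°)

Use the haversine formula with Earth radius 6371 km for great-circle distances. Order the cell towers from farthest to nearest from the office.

Distance from the office at (lat -51.919°, lon -22.632°) to each:
Bravo (lat -53.764°, lon -20.444°): 252.3 km
Charlie (lat -50.092°, lon -20.807°): 239.9 km
Alpha (lat -52.424°, lon -21.429°): 99.4 km

Bravo, Charlie, Alpha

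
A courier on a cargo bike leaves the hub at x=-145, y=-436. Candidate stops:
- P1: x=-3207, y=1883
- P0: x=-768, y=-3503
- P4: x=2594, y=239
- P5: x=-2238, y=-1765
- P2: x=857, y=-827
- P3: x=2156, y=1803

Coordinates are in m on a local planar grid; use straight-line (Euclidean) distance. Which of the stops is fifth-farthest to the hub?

Distances from the hub (x=-145, y=-436):
P1: 3841.0 m
P3: 3210.6 m
P0: 3129.6 m
P4: 2820.9 m
P5: 2479.3 m
P2: 1075.6 m
The fifth-farthest is P5 at 2479.3 m.

P5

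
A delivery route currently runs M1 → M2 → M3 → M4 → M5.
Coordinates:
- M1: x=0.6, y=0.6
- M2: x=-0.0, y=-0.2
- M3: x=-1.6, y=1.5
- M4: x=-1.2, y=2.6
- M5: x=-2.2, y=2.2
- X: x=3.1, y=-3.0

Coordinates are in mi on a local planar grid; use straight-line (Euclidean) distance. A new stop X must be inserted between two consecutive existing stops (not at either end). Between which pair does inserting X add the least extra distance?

between M1 and M2

Added distance for inserting X between each consecutive pair:
M1–M2: 7.6 mi
M2–M3: 8.3 mi
M3–M4: 12.4 mi
M4–M5: 13.4 mi
Smallest added distance is 7.6 mi, inserting between M1 and M2.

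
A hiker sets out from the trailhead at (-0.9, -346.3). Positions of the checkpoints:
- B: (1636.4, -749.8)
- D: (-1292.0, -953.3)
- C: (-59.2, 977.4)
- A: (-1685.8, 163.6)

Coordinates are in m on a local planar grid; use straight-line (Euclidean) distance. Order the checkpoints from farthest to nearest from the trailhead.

A, B, D, C

Distance from the trailhead at (-0.9, -346.3) to each:
A (-1685.8, 163.6): 1760.4 m
B (1636.4, -749.8): 1686.3 m
D (-1292.0, -953.3): 1426.7 m
C (-59.2, 977.4): 1325.0 m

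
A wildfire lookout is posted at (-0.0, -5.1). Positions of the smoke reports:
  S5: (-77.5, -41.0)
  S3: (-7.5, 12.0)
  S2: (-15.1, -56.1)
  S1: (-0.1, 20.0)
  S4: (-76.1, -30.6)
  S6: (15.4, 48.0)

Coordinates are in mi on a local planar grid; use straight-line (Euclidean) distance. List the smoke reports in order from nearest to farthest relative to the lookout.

Computing each straight-line distance from (-0.0, -5.1):
S3 (-7.5, 12.0): 18.7 mi
S1 (-0.1, 20.0): 25.1 mi
S2 (-15.1, -56.1): 53.2 mi
S6 (15.4, 48.0): 55.3 mi
S4 (-76.1, -30.6): 80.3 mi
S5 (-77.5, -41.0): 85.4 mi

S3, S1, S2, S6, S4, S5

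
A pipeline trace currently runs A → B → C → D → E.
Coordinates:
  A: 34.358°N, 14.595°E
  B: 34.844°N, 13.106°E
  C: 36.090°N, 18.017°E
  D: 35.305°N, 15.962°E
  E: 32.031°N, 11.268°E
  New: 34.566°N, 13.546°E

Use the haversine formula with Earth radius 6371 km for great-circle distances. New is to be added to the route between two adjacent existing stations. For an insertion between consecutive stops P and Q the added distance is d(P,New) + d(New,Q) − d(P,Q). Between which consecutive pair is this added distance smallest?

between A and B

Added distance for inserting New between each consecutive pair:
A–B: 3.0 km
B–C: 24.5 km
C–D: 469.5 km
D–E: 20.9 km
Smallest added distance is 3.0 km, inserting between A and B.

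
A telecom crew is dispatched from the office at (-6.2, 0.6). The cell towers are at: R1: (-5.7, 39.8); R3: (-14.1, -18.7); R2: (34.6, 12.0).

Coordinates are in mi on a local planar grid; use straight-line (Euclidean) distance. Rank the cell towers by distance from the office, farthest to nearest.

Distances from the office:
R2 (34.6, 12.0): 42.4 mi
R1 (-5.7, 39.8): 39.2 mi
R3 (-14.1, -18.7): 20.9 mi

R2, R1, R3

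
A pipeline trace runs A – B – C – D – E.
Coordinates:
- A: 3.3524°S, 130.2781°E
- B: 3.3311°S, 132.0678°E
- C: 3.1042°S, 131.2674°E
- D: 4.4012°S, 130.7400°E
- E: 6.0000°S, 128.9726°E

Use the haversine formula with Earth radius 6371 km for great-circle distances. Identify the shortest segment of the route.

Leg distances:
A→B: 198.7 km
B→C: 92.4 km
C→D: 155.6 km
D→E: 264.4 km
The shortest leg is B–C at 92.4 km.

B–C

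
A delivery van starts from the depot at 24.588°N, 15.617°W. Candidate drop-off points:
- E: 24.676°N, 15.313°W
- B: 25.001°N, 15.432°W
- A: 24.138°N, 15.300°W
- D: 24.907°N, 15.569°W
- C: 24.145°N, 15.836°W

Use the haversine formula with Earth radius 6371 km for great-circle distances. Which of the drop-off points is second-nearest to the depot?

D

Distances from the depot (24.588°N, 15.617°W):
E: 32.2 km
D: 35.8 km
B: 49.6 km
C: 54.0 km
A: 59.5 km
The second-nearest is D at 35.8 km.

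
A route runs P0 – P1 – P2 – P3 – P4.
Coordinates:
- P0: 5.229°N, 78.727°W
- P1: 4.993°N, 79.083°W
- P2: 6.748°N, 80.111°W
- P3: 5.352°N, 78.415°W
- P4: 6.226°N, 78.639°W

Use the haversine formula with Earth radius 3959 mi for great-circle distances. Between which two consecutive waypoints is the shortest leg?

Leg distances:
P0→P1: 29.4 mi
P1→P2: 140.3 mi
P2→P3: 151.3 mi
P3→P4: 62.3 mi
The shortest leg is P0–P1 at 29.4 mi.

P0–P1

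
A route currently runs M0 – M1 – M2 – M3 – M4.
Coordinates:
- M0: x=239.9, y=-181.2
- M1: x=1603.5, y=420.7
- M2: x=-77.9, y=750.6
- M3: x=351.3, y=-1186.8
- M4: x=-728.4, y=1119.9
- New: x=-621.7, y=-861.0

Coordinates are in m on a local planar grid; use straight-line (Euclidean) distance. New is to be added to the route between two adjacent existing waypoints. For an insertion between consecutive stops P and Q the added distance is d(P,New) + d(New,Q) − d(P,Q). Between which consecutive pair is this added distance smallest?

between M3 and M4

Added distance for inserting New between each consecutive pair:
M0–M1: 2174.9 m
M1–M2: 2555.3 m
M2–M3: 742.6 m
M3–M4: 463.0 m
Smallest added distance is 463.0 m, inserting between M3 and M4.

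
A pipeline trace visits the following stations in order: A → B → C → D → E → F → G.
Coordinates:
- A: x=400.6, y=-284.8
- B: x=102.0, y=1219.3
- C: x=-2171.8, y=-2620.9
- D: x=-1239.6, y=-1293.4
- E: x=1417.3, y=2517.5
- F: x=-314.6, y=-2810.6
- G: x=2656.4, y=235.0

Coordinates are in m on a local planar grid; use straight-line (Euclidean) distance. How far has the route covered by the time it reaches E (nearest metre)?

12264 m

Leg distances:
A→B: 1533.5 m  (cumulative 1533.5 m)
B→C: 4462.9 m  (cumulative 5996.3 m)
C→D: 1622.1 m  (cumulative 7618.4 m)
D→E: 4645.7 m  (cumulative 12264.1 m)
Cumulative distance at E ≈ 12264 m.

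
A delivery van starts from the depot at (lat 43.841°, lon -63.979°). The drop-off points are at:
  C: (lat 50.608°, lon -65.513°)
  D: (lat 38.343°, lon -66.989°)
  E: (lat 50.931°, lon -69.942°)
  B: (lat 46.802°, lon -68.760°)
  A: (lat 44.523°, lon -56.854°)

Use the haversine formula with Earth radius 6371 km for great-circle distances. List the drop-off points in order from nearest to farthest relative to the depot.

Computing each great-circle distance from (lat 43.841°, lon -63.979°):
B (lat 46.802°, lon -68.760°): 498.0 km
A (lat 44.523°, lon -56.854°): 573.0 km
D (lat 38.343°, lon -66.989°): 661.2 km
C (lat 50.608°, lon -65.513°): 761.3 km
E (lat 50.931°, lon -69.942°): 906.5 km

B, A, D, C, E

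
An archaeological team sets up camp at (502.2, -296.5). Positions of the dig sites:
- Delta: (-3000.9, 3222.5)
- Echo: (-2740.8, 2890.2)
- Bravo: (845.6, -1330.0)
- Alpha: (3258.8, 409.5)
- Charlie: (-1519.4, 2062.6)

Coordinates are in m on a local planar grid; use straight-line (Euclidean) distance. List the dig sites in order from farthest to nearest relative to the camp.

Delta, Echo, Charlie, Alpha, Bravo

Distance from the camp at (502.2, -296.5) to each:
Delta (-3000.9, 3222.5): 4965.4 m
Echo (-2740.8, 2890.2): 4546.7 m
Charlie (-1519.4, 2062.6): 3106.8 m
Alpha (3258.8, 409.5): 2845.6 m
Bravo (845.6, -1330.0): 1089.1 m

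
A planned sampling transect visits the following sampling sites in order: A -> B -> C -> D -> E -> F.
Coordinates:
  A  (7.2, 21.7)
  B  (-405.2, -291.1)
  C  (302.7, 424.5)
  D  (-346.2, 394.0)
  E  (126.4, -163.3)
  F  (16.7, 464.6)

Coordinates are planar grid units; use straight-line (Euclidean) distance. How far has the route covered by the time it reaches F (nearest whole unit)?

Leg distances:
A→B: 517.6  (cumulative 517.6)
B→C: 1006.6  (cumulative 1524.2)
C→D: 649.6  (cumulative 2173.8)
D→E: 730.7  (cumulative 2904.5)
E→F: 637.4  (cumulative 3541.9)
Cumulative distance at F ≈ 3542.

3542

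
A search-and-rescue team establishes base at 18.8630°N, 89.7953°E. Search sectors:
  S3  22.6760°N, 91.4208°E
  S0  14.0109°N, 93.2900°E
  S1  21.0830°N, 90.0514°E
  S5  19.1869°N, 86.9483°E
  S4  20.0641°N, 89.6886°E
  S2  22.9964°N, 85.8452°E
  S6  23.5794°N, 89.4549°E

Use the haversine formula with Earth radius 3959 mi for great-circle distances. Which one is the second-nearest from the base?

Distances from the base (18.8630°N, 89.7953°E):
S4: 83.3 mi
S1: 154.3 mi
S5: 187.3 mi
S3: 283.6 mi
S6: 326.6 mi
S2: 382.8 mi
S0: 407.4 mi
The second-nearest is S1 at 154.3 mi.

S1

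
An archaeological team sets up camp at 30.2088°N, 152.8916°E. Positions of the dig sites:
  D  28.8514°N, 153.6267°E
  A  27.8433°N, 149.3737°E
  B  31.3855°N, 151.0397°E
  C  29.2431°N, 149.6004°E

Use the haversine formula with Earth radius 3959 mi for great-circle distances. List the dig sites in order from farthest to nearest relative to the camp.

A, C, B, D

Distances from the camp:
A 27.8433°N, 149.3737°E: 268.1 mi
C 29.2431°N, 149.6004°E: 208.4 mi
B 31.3855°N, 151.0397°E: 136.7 mi
D 28.8514°N, 153.6267°E: 103.7 mi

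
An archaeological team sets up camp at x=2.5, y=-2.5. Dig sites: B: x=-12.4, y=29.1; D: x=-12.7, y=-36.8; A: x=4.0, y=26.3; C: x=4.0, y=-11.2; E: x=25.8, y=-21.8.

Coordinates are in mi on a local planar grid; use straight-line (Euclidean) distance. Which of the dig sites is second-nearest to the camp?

Distance to each, sorted:
C: 8.8 mi
A: 28.8 mi
E: 30.3 mi
B: 34.9 mi
D: 37.5 mi
The second-nearest is A at 28.8 mi.

A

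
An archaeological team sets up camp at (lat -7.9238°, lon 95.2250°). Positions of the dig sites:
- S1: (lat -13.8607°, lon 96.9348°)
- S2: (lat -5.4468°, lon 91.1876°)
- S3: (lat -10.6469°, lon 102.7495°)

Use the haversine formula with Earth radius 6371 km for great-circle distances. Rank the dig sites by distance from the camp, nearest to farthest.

S2, S1, S3

Distances from the camp:
S2 (lat -5.4468°, lon 91.1876°): 524.1 km
S1 (lat -13.8607°, lon 96.9348°): 686.0 km
S3 (lat -10.6469°, lon 102.7495°): 879.4 km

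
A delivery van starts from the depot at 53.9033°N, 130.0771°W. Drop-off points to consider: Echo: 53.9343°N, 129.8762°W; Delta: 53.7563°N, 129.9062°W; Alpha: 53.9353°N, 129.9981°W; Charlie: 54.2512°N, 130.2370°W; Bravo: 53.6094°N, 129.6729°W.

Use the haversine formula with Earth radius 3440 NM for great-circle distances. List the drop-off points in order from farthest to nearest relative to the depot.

Distance from the depot at 53.9033°N, 130.0771°W to each:
Bravo 53.6094°N, 129.6729°W: 22.7 NM
Charlie 54.2512°N, 130.2370°W: 21.6 NM
Delta 53.7563°N, 129.9062°W: 10.7 NM
Echo 53.9343°N, 129.8762°W: 7.3 NM
Alpha 53.9353°N, 129.9981°W: 3.4 NM

Bravo, Charlie, Delta, Echo, Alpha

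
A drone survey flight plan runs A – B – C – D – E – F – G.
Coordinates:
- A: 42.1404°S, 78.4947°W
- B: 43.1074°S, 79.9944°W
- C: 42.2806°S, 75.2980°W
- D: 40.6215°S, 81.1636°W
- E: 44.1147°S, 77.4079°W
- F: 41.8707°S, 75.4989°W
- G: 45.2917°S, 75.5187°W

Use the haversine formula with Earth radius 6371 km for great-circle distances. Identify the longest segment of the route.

Leg distances:
A→B: 163.1 km
B→C: 394.6 km
C→D: 522.4 km
D→E: 495.9 km
E→F: 293.9 km
F→G: 380.4 km
The longest leg is C–D at 522.4 km.

C–D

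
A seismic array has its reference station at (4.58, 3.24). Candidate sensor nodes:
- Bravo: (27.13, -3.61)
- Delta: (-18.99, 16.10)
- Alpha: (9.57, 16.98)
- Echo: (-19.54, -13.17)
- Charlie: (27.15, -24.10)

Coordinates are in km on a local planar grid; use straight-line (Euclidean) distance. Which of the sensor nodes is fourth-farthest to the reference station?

Bravo

Distance to each, sorted:
Charlie: 35.5 km
Echo: 29.2 km
Delta: 26.9 km
Bravo: 23.6 km
Alpha: 14.6 km
The fourth-farthest is Bravo at 23.6 km.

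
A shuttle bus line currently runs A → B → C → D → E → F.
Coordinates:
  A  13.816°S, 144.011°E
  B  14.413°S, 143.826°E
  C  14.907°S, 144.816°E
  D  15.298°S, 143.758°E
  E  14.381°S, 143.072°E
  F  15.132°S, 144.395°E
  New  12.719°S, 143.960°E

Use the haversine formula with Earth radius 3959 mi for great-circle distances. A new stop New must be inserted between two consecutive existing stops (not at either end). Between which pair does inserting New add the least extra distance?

between A and B

Added distance for inserting New between each consecutive pair:
A–B: 150.2 mi
B–C: 204.7 mi
C–D: 264.9 mi
D–E: 229.9 mi
E–F: 196.2 mi
Smallest added distance is 150.2 mi, inserting between A and B.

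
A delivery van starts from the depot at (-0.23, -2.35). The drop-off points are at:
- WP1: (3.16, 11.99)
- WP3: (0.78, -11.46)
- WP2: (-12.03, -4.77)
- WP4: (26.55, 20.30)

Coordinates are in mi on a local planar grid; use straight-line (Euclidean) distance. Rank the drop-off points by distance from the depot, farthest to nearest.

Distances from the depot:
WP4 (26.55, 20.30): 35.1 mi
WP1 (3.16, 11.99): 14.7 mi
WP2 (-12.03, -4.77): 12.0 mi
WP3 (0.78, -11.46): 9.2 mi

WP4, WP1, WP2, WP3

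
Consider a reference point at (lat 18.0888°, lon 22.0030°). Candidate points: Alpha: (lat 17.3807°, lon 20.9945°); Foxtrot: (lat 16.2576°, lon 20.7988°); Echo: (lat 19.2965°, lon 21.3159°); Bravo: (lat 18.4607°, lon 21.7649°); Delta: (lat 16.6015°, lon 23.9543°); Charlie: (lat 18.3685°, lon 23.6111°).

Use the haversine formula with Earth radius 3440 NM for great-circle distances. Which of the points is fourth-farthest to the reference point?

Distances from the reference point ((lat 18.0888°, lon 22.0030°)):
Delta: 143.1 NM
Foxtrot: 129.8 NM
Charlie: 93.2 NM
Echo: 82.4 NM
Alpha: 71.6 NM
Bravo: 26.1 NM
The fourth-farthest is Echo at 82.4 NM.

Echo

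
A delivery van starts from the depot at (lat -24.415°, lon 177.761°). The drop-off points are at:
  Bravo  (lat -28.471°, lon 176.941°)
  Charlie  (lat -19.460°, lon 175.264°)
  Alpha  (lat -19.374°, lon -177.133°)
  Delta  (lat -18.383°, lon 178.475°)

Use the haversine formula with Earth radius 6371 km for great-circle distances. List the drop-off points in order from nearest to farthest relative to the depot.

Computing each great-circle distance from (lat -24.415°, lon 177.761°):
Bravo (lat -28.471°, lon 176.941°): 458.3 km
Charlie (lat -19.460°, lon 175.264°): 608.1 km
Delta (lat -18.383°, lon 178.475°): 674.8 km
Alpha (lat -19.374°, lon -177.133°): 769.0 km

Bravo, Charlie, Delta, Alpha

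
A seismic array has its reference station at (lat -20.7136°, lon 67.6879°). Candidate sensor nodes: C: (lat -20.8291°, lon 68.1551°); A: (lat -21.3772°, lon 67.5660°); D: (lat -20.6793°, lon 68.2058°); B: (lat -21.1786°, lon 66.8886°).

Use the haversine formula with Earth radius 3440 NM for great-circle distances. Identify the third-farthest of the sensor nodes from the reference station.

Distance to each, sorted:
B: 52.8 NM
A: 40.4 NM
D: 29.2 NM
C: 27.1 NM
The third-farthest is D at 29.2 NM.

D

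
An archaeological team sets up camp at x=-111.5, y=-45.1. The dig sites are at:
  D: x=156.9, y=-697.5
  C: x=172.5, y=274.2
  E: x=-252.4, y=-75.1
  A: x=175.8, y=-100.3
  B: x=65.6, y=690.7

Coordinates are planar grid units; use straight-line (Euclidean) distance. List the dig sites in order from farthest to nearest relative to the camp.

B, D, C, A, E

Computing each straight-line distance from x=-111.5, y=-45.1:
B x=65.6, y=690.7: 756.8
D x=156.9, y=-697.5: 705.5
C x=172.5, y=274.2: 427.3
A x=175.8, y=-100.3: 292.6
E x=-252.4, y=-75.1: 144.1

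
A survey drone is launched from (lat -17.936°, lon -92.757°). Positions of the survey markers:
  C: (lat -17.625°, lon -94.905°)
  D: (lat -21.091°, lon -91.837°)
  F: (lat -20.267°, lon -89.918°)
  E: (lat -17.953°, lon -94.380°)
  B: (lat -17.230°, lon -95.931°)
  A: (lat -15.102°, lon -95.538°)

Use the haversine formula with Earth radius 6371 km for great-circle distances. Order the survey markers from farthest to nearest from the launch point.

A, F, D, B, C, E

Distances from the launch point:
A (lat -15.102°, lon -95.538°): 432.6 km
F (lat -20.267°, lon -89.918°): 395.2 km
D (lat -21.091°, lon -91.837°): 363.8 km
B (lat -17.230°, lon -95.931°): 345.5 km
C (lat -17.625°, lon -94.905°): 230.1 km
E (lat -17.953°, lon -94.380°): 171.7 km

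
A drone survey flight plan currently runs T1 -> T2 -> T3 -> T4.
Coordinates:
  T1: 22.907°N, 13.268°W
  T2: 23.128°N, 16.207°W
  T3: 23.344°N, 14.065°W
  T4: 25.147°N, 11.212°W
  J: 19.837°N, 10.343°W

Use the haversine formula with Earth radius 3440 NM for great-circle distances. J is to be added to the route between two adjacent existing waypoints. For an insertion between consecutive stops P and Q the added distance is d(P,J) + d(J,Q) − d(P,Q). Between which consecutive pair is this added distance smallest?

Added distance for inserting J between each consecutive pair:
T1–T2: 466.0 NM
T2–T3: 559.4 NM
T3–T4: 428.2 NM
Smallest added distance is 428.2 NM, inserting between T3 and T4.

between T3 and T4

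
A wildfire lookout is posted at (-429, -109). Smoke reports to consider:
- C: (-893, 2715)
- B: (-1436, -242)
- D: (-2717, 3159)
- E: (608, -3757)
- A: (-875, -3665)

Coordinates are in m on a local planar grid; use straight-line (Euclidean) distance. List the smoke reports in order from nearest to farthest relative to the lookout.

B, C, A, E, D

Distance from the lookout at (-429, -109) to each:
B (-1436, -242): 1015.7 m
C (-893, 2715): 2861.9 m
A (-875, -3665): 3583.9 m
E (608, -3757): 3792.5 m
D (-2717, 3159): 3989.3 m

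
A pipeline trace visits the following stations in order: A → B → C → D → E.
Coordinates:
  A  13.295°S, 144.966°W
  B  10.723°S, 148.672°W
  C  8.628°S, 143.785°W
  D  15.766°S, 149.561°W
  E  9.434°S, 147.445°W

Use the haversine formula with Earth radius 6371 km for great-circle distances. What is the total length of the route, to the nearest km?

Leg distances:
A→B: 494.2 km  (cumulative 494.2 km)
B→C: 584.1 km  (cumulative 1078.3 km)
C→D: 1011.7 km  (cumulative 2090.0 km)
D→E: 740.5 km  (cumulative 2830.5 km)
Total route length ≈ 2831 km.

2831 km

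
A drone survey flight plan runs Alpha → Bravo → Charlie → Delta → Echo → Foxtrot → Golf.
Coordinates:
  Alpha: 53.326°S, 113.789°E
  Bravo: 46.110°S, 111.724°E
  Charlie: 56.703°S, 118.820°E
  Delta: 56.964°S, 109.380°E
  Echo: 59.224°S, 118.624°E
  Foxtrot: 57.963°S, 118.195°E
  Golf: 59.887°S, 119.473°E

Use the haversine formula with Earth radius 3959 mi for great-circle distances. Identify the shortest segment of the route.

Leg distances:
Alpha→Bravo: 507.0 mi
Bravo→Charlie: 792.3 mi
Charlie→Delta: 357.0 mi
Delta→Echo: 371.5 mi
Echo→Foxtrot: 88.5 mi
Foxtrot→Golf: 140.5 mi
The shortest leg is Echo–Foxtrot at 88.5 mi.

Echo–Foxtrot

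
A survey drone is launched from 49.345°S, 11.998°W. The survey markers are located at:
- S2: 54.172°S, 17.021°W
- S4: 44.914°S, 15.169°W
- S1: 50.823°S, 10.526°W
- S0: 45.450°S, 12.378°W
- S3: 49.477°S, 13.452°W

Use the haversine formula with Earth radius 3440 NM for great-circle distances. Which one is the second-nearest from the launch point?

S1

Distance to each, sorted:
S3: 57.3 NM
S1: 105.3 NM
S0: 234.4 NM
S4: 295.8 NM
S2: 344.5 NM
The second-nearest is S1 at 105.3 NM.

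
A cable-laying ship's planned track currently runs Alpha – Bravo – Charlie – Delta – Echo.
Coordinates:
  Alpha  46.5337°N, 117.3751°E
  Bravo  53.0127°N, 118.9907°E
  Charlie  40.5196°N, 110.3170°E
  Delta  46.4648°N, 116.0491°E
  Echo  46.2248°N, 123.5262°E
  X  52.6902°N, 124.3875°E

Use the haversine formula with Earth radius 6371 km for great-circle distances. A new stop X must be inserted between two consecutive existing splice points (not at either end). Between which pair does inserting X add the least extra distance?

Added distance for inserting X between each consecutive pair:
Alpha–Bravo: 484.4 km
Bravo–Charlie: 550.3 km
Charlie–Delta: 1831.3 km
Delta–Echo: 1062.9 km
Smallest added distance is 484.4 km, inserting between Alpha and Bravo.

between Alpha and Bravo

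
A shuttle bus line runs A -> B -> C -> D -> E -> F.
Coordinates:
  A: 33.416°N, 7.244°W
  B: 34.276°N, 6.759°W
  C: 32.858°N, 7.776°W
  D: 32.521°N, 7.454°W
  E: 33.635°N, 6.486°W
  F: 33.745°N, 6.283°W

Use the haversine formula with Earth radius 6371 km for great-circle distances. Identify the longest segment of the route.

Leg distances:
A→B: 105.6 km
B→C: 183.7 km
C→D: 48.1 km
D→E: 153.2 km
E→F: 22.4 km
The longest leg is B–C at 183.7 km.

B–C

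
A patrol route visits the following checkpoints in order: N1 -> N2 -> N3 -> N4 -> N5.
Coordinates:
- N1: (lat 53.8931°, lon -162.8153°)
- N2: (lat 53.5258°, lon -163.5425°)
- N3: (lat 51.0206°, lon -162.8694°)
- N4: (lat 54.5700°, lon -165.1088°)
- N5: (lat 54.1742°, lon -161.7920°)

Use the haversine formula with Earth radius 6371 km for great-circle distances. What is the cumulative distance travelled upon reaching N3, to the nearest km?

Leg distances:
N1→N2: 62.9 km  (cumulative 62.9 km)
N2→N3: 282.3 km  (cumulative 345.2 km)
Cumulative distance at N3 ≈ 345 km.

345 km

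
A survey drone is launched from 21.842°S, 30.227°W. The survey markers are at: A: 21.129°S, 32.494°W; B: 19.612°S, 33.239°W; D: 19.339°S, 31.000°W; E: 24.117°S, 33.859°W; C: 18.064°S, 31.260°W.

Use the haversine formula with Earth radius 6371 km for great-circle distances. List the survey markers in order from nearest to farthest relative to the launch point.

A, D, B, C, E

Distance from the launch point at 21.842°S, 30.227°W to each:
A 21.129°S, 32.494°W: 247.6 km
D 19.339°S, 31.000°W: 289.7 km
B 19.612°S, 33.239°W: 399.5 km
C 18.064°S, 31.260°W: 433.7 km
E 24.117°S, 33.859°W: 449.7 km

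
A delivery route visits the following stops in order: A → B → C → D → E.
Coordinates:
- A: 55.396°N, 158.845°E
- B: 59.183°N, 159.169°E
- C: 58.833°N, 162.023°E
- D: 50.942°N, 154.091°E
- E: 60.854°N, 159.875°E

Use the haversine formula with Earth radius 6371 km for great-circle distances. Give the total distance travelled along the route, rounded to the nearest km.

Leg distances:
A→B: 421.5 km  (cumulative 421.5 km)
B→C: 168.0 km  (cumulative 589.5 km)
C→D: 1012.0 km  (cumulative 1601.5 km)
D→E: 1158.6 km  (cumulative 2760.1 km)
Total route length ≈ 2760 km.

2760 km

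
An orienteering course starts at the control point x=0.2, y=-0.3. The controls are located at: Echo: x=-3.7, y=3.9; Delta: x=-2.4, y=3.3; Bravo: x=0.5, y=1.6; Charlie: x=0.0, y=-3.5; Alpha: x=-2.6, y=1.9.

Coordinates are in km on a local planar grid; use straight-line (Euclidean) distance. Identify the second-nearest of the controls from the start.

Distance to each, sorted:
Bravo: 1.9 km
Charlie: 3.2 km
Alpha: 3.6 km
Delta: 4.4 km
Echo: 5.7 km
The second-nearest is Charlie at 3.2 km.

Charlie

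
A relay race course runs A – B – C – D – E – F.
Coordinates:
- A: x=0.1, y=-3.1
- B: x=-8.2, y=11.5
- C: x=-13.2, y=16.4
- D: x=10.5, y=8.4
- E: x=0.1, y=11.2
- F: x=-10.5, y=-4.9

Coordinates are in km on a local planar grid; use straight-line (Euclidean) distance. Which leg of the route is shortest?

Leg distances:
A→B: 16.8 km
B→C: 7.0 km
C→D: 25.0 km
D→E: 10.8 km
E→F: 19.3 km
The shortest leg is B–C at 7.0 km.

B–C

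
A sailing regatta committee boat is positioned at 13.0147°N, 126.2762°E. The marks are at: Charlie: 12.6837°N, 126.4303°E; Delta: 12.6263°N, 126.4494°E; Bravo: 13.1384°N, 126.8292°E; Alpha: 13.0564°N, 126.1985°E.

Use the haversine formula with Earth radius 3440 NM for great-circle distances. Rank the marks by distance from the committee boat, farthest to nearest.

Bravo, Delta, Charlie, Alpha

Distances from the committee boat:
Bravo 13.1384°N, 126.8292°E: 33.2 NM
Delta 12.6263°N, 126.4494°E: 25.4 NM
Charlie 12.6837°N, 126.4303°E: 21.8 NM
Alpha 13.0564°N, 126.1985°E: 5.2 NM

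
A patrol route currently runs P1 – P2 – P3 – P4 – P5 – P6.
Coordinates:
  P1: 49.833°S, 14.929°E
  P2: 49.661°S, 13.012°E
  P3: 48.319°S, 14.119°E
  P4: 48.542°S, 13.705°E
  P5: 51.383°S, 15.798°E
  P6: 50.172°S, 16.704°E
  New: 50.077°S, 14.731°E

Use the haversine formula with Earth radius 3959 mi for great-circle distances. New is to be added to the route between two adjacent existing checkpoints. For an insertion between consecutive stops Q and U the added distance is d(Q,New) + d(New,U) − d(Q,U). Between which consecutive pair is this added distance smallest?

Added distance for inserting New between each consecutive pair:
P1–P2: 14.4 mi
P2–P3: 100.9 mi
P3–P4: 215.8 mi
P4–P5: 0.1 mi
P5–P6: 96.7 mi
Smallest added distance is 0.1 mi, inserting between P4 and P5.

between P4 and P5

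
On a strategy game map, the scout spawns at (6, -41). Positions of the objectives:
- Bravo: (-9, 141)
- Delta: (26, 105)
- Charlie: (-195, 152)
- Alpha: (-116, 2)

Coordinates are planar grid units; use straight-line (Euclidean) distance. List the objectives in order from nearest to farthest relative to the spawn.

Distances from the spawn:
Alpha (-116, 2): 129.4
Delta (26, 105): 147.4
Bravo (-9, 141): 182.6
Charlie (-195, 152): 278.7

Alpha, Delta, Bravo, Charlie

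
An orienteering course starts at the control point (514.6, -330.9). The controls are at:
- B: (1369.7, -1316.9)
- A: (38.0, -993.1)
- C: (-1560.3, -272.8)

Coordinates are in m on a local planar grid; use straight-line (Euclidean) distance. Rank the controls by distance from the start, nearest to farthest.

A, B, C

Distance from the start at (514.6, -330.9) to each:
A (38.0, -993.1): 815.9 m
B (1369.7, -1316.9): 1305.1 m
C (-1560.3, -272.8): 2075.7 m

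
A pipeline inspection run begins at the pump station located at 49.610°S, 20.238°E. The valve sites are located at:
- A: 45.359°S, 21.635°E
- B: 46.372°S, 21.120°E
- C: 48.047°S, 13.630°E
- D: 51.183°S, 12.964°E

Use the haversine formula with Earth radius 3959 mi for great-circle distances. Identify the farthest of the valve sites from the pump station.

Distance to each, sorted:
D: 338.2 mi
C: 319.3 mi
A: 300.9 mi
B: 227.4 mi
The farthest is D at 338.2 mi.

D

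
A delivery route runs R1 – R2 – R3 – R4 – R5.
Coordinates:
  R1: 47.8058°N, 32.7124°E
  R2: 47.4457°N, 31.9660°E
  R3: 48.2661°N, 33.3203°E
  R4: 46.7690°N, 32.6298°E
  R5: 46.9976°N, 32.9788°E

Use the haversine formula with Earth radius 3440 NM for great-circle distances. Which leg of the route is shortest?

R4–R5

Leg distances:
R1→R2: 37.1 NM
R2→R3: 73.5 NM
R3→R4: 94.1 NM
R4→R5: 19.8 NM
The shortest leg is R4–R5 at 19.8 NM.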